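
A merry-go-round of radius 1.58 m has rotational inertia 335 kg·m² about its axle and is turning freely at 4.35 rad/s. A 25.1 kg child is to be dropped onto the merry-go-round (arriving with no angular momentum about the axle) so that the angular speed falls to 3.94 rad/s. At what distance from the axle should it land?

r ≈ 1.18 m

The added mass arrives with no angular momentum about the axle, and any external torque about the axle is negligible, so the system's angular momentum is conserved.
I_p ω_i = (I_p + m r²) ω_f ⇒ m r² = I_p(ω_i/ω_f − 1) = 335.0(4.35/3.94 − 1) = 34.86 kg·m².
r = √(34.86/25.1) = 1.178 m.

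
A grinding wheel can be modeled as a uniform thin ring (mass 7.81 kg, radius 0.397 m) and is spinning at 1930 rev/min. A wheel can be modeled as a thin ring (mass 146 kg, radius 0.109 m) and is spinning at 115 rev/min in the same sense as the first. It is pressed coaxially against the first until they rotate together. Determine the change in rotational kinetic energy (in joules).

ΔKE ≈ -13000 J

No external torque acts about the common axis, so total angular momentum is conserved.
Moments of inertia: I_A = (7.81)(0.397)² = 1.231 kg·m²; I_B = (146)(0.109)² = 1.735 kg·m².
Taking A's sense as positive: L = (1.231)(1930) + (1.735)(115) = 2575 kg·m²·rpm.
Combined I = 1.231 + 1.735 = 2.966 kg·m².
ω_f = L / I = 2575 / 2.966 = 868.4 rpm.
KE_i = ½ΣIω² = 25270 J; KE_f = ½(2.966)(90.93)² = 12260 J.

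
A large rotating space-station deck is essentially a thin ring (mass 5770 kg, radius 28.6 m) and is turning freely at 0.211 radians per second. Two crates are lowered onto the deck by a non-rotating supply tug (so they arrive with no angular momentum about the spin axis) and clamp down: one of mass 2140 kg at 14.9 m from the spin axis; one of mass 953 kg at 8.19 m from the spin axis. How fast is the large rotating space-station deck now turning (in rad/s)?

The added mass arrives with no angular momentum about the spin axis, and any external torque about the spin axis is negligible, so the system's angular momentum is conserved.
I_p = (5770)(28.6)² = 4.720e+06 kg·m².
Added inertia Σmr² = (2140)(14.9)² + (953)(8.19)² = 5.390e+05 kg·m²; I_f = 4.720e+06 + 5.390e+05 = 5.259e+06 kg·m².
ω_f = I_p ω_i / I_f = (4.720e+06)(0.211) / 5.259e+06 = 0.1894 rad/s.

ω_f ≈ 0.189 rad/s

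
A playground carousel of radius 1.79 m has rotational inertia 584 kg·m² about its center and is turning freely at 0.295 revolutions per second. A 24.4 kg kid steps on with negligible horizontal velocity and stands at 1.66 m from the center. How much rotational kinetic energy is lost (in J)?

The added mass arrives with no angular momentum about the center, and any external torque about the center is negligible, so the system's angular momentum is conserved.
Added inertia Σmr² = (24.4)(1.66)² = 67.24 kg·m²; I_f = 584.0 + 67.24 = 651.2 kg·m².
ω_f = I_p ω_i / I_f = (584.0)(0.295) / 651.2 = 0.2645 rev/s.
KE_i = ½(584.0)(1.854 rad/s)² = 1003 J; KE_f = ½(651.2)(1.662)² = 899.6 J.

energy lost ≈ 104 J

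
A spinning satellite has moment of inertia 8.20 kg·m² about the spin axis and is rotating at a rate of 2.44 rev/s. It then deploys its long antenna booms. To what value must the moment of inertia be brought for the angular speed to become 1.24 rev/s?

I₂ ≈ 16.1 kg·m²

No external torque acts about the spin axis, so angular momentum is conserved.
I₂ = I₁ω₁ / ω₂ = (8.20)(2.44) / (1.24) = 16.14 kg·m².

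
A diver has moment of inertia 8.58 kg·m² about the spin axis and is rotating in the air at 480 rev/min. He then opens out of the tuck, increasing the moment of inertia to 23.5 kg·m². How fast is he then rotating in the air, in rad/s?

ω₂ ≈ 18.4 rad/s

With no external torque about the axis, L is conserved: I₁ω₁ = I₂ω₂.
ω₂ = I₁ω₁ / I₂ = (8.580)(480 rpm) / (23.50) = 175.3 rpm = 18.35 rad/s.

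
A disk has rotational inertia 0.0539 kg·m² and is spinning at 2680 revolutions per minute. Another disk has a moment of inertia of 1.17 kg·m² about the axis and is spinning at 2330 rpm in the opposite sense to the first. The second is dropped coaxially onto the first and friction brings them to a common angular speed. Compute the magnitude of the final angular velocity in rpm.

The coupling torques are internal; angular momentum about the shared axis is conserved.
Taking A's sense as positive: L = (0.05390)(2680) − (1.170)(2330) = -2582 kg·m²·rpm.
Combined I = 0.05390 + 1.170 = 1.224 kg·m².
ω_f = L / I = -2582 / 1.224 = -2109 rpm.

|ω_f| ≈ 2110 rpm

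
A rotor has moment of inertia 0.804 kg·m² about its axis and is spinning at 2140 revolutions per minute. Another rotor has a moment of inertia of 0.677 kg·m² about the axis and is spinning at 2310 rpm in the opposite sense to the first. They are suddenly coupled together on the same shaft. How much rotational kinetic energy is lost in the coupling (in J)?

No external torque acts about the common axis, so total angular momentum is conserved.
Taking A's sense as positive: L = (0.8040)(2140) − (0.6770)(2310) = 156.7 kg·m²·rpm.
Combined I = 0.8040 + 0.6770 = 1.481 kg·m².
ω_f = L / I = 156.7 / 1.481 = 105.8 rpm.
KE_i = ½ΣIω² = 40000 J; KE_f = ½(1.481)(11.08)² = 90.90 J.

ΔKE lost ≈ 39900 J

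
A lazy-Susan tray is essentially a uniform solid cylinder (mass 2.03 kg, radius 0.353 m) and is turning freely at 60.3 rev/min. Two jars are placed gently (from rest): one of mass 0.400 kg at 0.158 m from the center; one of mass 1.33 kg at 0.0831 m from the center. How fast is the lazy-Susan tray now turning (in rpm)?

ω_f ≈ 52.4 rpm

No external torque acts about the center; L_before = L_after.
I_p = ½(2.03)(0.353)² = 0.1265 kg·m².
Added inertia Σmr² = (0.400)(0.158)² + (1.33)(0.0831)² = 0.01917 kg·m²; I_f = 0.1265 + 0.01917 = 0.1456 kg·m².
ω_f = I_p ω_i / I_f = (0.1265)(60.3) / 0.1456 = 52.36 rpm.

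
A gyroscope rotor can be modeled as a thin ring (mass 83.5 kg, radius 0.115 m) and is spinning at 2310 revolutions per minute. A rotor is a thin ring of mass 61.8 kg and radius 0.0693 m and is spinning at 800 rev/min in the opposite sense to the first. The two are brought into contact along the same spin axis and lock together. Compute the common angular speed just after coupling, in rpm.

|ω_f| ≈ 1650 rpm

No external torque acts about the common axis, so total angular momentum is conserved.
Moments of inertia: I_A = (83.5)(0.115)² = 1.104 kg·m²; I_B = (61.8)(0.0693)² = 0.2968 kg·m².
Taking A's sense as positive: L = (1.104)(2310) − (0.2968)(800) = 2313 kg·m²·rpm.
Combined I = 1.104 + 0.2968 = 1.401 kg·m².
ω_f = L / I = 2313 / 1.401 = 1651 rpm.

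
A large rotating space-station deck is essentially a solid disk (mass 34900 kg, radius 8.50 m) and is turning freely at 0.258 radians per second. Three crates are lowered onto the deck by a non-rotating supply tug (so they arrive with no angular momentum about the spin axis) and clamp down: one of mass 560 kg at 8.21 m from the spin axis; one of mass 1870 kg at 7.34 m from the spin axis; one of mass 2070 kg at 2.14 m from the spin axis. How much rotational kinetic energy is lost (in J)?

energy lost ≈ 4410 J

No external torque acts about the spin axis; L_before = L_after.
I_p = ½(34900)(8.50)² = 1.261e+06 kg·m².
Added inertia Σmr² = (560)(8.21)² + (1870)(7.34)² + (2070)(2.14)² = 1.480e+05 kg·m²; I_f = 1.261e+06 + 1.480e+05 = 1.409e+06 kg·m².
ω_f = I_p ω_i / I_f = (1.261e+06)(0.258) / 1.409e+06 = 0.2309 rad/s.
KE_i = ½(1.261e+06)(0.2580 rad/s)² = 41960 J; KE_f = ½(1.409e+06)(0.2309)² = 37550 J.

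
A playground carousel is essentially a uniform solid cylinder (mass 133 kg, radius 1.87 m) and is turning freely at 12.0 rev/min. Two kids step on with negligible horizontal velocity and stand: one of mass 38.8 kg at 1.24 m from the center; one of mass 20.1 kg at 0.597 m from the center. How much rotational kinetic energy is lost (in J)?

energy lost ≈ 41.0 J

No external torque acts about the center; L_before = L_after.
I_p = ½(133)(1.87)² = 232.5 kg·m².
Added inertia Σmr² = (38.8)(1.24)² + (20.1)(0.597)² = 66.82 kg·m²; I_f = 232.5 + 66.82 = 299.4 kg·m².
ω_f = I_p ω_i / I_f = (232.5)(12.0) / 299.4 = 9.321 rpm.
KE_i = ½(232.5)(1.257 rad/s)² = 183.6 J; KE_f = ½(299.4)(0.9761)² = 142.6 J.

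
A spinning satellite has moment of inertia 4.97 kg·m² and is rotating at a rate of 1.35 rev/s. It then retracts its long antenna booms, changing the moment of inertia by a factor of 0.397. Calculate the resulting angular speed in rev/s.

ω₂ ≈ 3.40 rev/s

With no external torque about the axis, L is conserved: I₁ω₁ = I₂ω₂.
I₂ = 0.397 × 4.97 = 1.973 kg·m².
ω₂ = I₁ω₁ / I₂ = (4.970)(1.35 rev/s) / (1.973) = 3.401 rev/s.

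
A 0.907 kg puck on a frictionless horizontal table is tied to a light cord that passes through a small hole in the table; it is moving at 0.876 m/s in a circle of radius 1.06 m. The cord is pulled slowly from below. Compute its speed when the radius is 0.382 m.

v₂ ≈ 2.43 m/s

Central (radial) force ⇒ zero torque about the center ⇒ m v r is constant.
v₂ = v₁ r₁ / r₂ = (0.876)(1.06) / (0.382) = 2.431 m/s.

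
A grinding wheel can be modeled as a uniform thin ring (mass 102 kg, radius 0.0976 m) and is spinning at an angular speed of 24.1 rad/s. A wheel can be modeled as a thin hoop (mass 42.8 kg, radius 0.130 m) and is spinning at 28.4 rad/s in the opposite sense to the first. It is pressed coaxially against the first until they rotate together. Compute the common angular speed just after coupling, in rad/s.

|ω_f| ≈ 1.70 rad/s

The coupling torques are internal; angular momentum about the shared axis is conserved.
Moments of inertia: I_A = (102)(0.0976)² = 0.9716 kg·m²; I_B = (42.8)(0.130)² = 0.7233 kg·m².
Taking A's sense as positive: L = (0.9716)(24.1) − (0.7233)(28.4) = 2.874 kg·m²·rad/s.
Combined I = 0.9716 + 0.7233 = 1.695 kg·m².
ω_f = L / I = 2.874 / 1.695 = 1.696 rad/s.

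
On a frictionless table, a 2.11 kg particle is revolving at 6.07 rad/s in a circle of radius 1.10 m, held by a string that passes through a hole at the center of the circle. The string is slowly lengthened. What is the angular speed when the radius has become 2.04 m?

ω₂ ≈ 1.76 rad/s

No torque about the axis ⇒ m r₁² ω₁ = m r₂² ω₂.
ω₂ = ω₁ (r₁/r₂)² = (6.07)(1.10/2.04)² = 1.765 rad/s.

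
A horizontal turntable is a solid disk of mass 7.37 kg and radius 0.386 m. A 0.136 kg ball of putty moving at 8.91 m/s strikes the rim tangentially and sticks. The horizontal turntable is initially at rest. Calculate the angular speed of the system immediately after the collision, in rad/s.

The axle reaction passes through the axle and exerts no torque about it; angular momentum about the axle is conserved through the impact.
I_p = ½(7.37)(0.386)² = 0.5491 kg·m². Taking the sense of the ball of putty's angular momentum as positive, L_{ball} = m v R = (0.136)(8.91)(0.386) = 0.4677 kg·m²/s.
L_i = 0 + 0.4677 = 0.4677 kg·m²/s.
After sticking, I_f = I_p + m R² = 0.5491 + (0.136)(0.386)² = 0.5693 kg·m².
ω_f = L_i / I_f = 0.4677 / 0.5693 = 0.8216 rad/s.

|ω_f| ≈ 0.822 rad/s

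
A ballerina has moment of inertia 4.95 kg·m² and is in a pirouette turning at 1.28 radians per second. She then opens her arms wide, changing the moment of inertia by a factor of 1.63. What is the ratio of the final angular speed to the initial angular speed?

Angular momentum about the spin axis is conserved since the torque about it is zero.
I₂ = 1.63 × 4.95 = 8.069 kg·m².
ω₂/ω₁ = I₁/I₂ = 4.950 / 8.069 = 0.6135.

ω₂/ω₁ ≈ 0.613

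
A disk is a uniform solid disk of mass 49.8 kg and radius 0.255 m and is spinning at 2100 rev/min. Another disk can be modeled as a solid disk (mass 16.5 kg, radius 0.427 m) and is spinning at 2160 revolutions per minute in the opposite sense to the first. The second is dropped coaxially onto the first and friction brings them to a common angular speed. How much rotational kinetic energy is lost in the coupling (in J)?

ΔKE lost ≈ 77600 J

No external torque acts about the common axis, so total angular momentum is conserved.
Moments of inertia: I_A = ½(49.8)(0.255)² = 1.619 kg·m²; I_B = ½(16.5)(0.427)² = 1.504 kg·m².
Taking A's sense as positive: L = (1.619)(2100) − (1.504)(2160) = 151.1 kg·m²·rpm.
Combined I = 1.619 + 1.504 = 3.123 kg·m².
ω_f = L / I = 151.1 / 3.123 = 48.36 rpm.
KE_i = ½ΣIω² = 77630 J; KE_f = ½(3.123)(5.065)² = 40.06 J.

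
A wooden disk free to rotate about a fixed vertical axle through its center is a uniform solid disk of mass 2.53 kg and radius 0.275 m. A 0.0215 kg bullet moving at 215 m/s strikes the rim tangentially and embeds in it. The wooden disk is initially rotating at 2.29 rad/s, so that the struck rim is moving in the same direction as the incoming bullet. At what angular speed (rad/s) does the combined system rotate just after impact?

|ω_f| ≈ 15.3 rad/s

The axle reaction passes through the axle and exerts no torque about it; angular momentum about the axle is conserved through the impact.
I_p = ½(2.53)(0.275)² = 0.09567 kg·m². Taking the sense of the bullet's angular momentum as positive, L_{bullet} = m v R = (0.0215)(215)(0.275) = 1.271 kg·m²/s.
L_i = +I_p ω_p + m v R = +(0.09567)(2.29) + 1.271 = 1.490 kg·m²/s.
After sticking, I_f = I_p + m R² = 0.09567 + (0.0215)(0.275)² = 0.09729 kg·m².
ω_f = L_i / I_f = 1.490 / 0.09729 = 15.32 rad/s.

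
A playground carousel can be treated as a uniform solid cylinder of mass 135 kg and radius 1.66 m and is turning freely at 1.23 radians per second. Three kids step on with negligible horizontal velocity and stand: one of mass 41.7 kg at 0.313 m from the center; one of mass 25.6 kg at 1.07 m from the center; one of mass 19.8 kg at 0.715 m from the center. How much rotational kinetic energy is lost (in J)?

energy lost ≈ 26.7 J

No external torque acts about the center; L_before = L_after.
I_p = ½(135)(1.66)² = 186.0 kg·m².
Added inertia Σmr² = (41.7)(0.313)² + (25.6)(1.07)² + (19.8)(0.715)² = 43.52 kg·m²; I_f = 186.0 + 43.52 = 229.5 kg·m².
ω_f = I_p ω_i / I_f = (186.0)(1.23) / 229.5 = 0.9968 rad/s.
KE_i = ½(186.0)(1.230 rad/s)² = 140.7 J; KE_f = ½(229.5)(0.9968)² = 114.0 J.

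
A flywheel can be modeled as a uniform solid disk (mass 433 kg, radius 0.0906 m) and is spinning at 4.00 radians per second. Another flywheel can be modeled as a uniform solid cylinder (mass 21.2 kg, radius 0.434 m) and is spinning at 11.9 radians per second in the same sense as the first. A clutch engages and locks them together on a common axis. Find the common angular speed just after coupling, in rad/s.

|ω_f| ≈ 8.18 rad/s

No external torque acts about the common axis, so total angular momentum is conserved.
Moments of inertia: I_A = ½(433)(0.0906)² = 1.777 kg·m²; I_B = ½(21.2)(0.434)² = 1.997 kg·m².
Taking A's sense as positive: L = (1.777)(4.00) + (1.997)(11.9) = 30.87 kg·m²·rad/s.
Combined I = 1.777 + 1.997 = 3.774 kg·m².
ω_f = L / I = 30.87 / 3.774 = 8.180 rad/s.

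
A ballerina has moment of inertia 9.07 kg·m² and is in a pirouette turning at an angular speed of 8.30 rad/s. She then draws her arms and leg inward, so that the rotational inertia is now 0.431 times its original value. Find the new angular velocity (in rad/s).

ω₂ ≈ 19.3 rad/s

No external torque acts about the spin axis, so angular momentum is conserved.
I₂ = 0.431 × 9.07 = 3.909 kg·m².
ω₂ = I₁ω₁ / I₂ = (9.070)(8.30 rad/s) / (3.909) = 19.26 rad/s.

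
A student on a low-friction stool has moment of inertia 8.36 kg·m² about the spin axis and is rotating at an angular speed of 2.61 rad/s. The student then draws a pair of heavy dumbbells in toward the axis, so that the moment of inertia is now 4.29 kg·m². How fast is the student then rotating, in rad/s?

ω₂ ≈ 5.09 rad/s

With no external torque about the axis, L is conserved: I₁ω₁ = I₂ω₂.
ω₂ = I₁ω₁ / I₂ = (8.360)(2.61 rad/s) / (4.290) = 5.086 rad/s.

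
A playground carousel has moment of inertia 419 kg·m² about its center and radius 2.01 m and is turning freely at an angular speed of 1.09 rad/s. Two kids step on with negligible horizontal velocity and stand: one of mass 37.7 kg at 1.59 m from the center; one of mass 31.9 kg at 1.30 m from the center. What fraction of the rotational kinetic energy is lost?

The added mass arrives with no angular momentum about the center, and any external torque about the center is negligible, so the system's angular momentum is conserved.
Added inertia Σmr² = (37.7)(1.59)² + (31.9)(1.30)² = 149.2 kg·m²; I_f = 419.0 + 149.2 = 568.2 kg·m².
ω_f = I_p ω_i / I_f = (419.0)(1.09) / 568.2 = 0.8038 rad/s.
KE_i = ½(419.0)(1.090 rad/s)² = 248.9 J; KE_f = ½(568.2)(0.8038)² = 183.5 J.
Fraction lost = 0.2626.

fraction ≈ 0.263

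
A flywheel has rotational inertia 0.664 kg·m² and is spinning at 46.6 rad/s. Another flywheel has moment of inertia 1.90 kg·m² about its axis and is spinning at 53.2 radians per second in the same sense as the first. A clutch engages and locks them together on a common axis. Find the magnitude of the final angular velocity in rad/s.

|ω_f| ≈ 51.5 rad/s

The coupling torques are internal; angular momentum about the shared axis is conserved.
Taking A's sense as positive: L = (0.6640)(46.6) + (1.900)(53.2) = 132.0 kg·m²·rad/s.
Combined I = 0.6640 + 1.900 = 2.564 kg·m².
ω_f = L / I = 132.0 / 2.564 = 51.49 rad/s.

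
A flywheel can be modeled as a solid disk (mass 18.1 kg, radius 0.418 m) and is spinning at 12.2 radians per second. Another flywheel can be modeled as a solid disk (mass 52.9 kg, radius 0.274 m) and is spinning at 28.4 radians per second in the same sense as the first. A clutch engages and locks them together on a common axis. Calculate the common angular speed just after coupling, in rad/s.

No external torque acts about the common axis, so total angular momentum is conserved.
Moments of inertia: I_A = ½(18.1)(0.418)² = 1.581 kg·m²; I_B = ½(52.9)(0.274)² = 1.986 kg·m².
Taking A's sense as positive: L = (1.581)(12.2) + (1.986)(28.4) = 75.69 kg·m²·rad/s.
Combined I = 1.581 + 1.986 = 3.567 kg·m².
ω_f = L / I = 75.69 / 3.567 = 21.22 rad/s.

|ω_f| ≈ 21.2 rad/s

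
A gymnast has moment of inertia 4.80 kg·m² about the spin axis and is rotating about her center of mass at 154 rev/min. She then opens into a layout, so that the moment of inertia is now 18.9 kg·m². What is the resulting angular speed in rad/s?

Angular momentum about the spin axis is conserved since the torque about it is zero.
ω₂ = I₁ω₁ / I₂ = (4.800)(154 rpm) / (18.90) = 39.11 rpm = 4.096 rad/s.

ω₂ ≈ 4.10 rad/s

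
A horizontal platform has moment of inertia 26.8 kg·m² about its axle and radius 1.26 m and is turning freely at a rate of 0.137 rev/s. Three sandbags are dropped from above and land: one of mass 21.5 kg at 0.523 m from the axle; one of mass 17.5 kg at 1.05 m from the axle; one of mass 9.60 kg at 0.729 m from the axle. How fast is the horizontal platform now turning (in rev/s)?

The added mass arrives with no angular momentum about the axle, and any external torque about the axle is negligible, so the system's angular momentum is conserved.
Added inertia Σmr² = (21.5)(0.523)² + (17.5)(1.05)² + (9.60)(0.729)² = 30.28 kg·m²; I_f = 26.80 + 30.28 = 57.08 kg·m².
ω_f = I_p ω_i / I_f = (26.80)(0.137) / 57.08 = 0.06433 rev/s.

ω_f ≈ 0.0643 rev/s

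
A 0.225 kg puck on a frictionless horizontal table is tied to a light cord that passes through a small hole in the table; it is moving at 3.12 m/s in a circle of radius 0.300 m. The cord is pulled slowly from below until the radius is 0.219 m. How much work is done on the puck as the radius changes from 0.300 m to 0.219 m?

The only horizontal force on the mass is along the cord (radial), so it exerts no torque about the hole and angular momentum m v r is conserved.
v₂ = v₁ r₁ / r₂ = (3.12)(0.300) / (0.219) = 4.274 m/s.
W = ΔKE = ½m(v₂² − v₁²) = 0.9599 J.

W ≈ 0.960 J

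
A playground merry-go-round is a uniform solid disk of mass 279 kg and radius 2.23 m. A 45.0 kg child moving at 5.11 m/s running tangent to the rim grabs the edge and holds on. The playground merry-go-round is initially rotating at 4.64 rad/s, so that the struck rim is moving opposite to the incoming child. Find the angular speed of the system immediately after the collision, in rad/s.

|ω_f| ≈ 2.95 rad/s

The axle reaction passes through the axle and exerts no torque about it; angular momentum about the axle is conserved through the impact.
I_p = ½(279)(2.23)² = 693.7 kg·m². Taking the sense of the child's angular momentum as positive, L_{child} = m v R = (45.0)(5.11)(2.23) = 512.8 kg·m²/s.
L_i = −I_p ω_p + m v R = −(693.7)(4.64) + 512.8 = -2706 kg·m²/s.
After sticking, I_f = I_p + m R² = 693.7 + (45.0)(2.23)² = 917.5 kg·m².
ω_f = L_i / I_f = -2706 / 917.5 = -2.949 rad/s.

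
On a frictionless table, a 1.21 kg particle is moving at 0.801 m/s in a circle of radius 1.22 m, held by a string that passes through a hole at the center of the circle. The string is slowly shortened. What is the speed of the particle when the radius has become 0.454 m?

v₂ ≈ 2.15 m/s

The only horizontal force on the mass is along the cord (radial), so it exerts no torque about the hole and angular momentum m v r is conserved.
v₂ = v₁ r₁ / r₂ = (0.801)(1.22) / (0.454) = 2.152 m/s.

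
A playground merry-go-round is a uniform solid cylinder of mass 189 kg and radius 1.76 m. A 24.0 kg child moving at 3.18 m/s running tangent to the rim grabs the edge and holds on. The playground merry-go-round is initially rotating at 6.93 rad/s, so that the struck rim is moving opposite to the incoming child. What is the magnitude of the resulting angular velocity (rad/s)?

About the axle the impulsive forces during the collision are internal, so angular momentum about that axis is conserved.
I_p = ½(189)(1.76)² = 292.7 kg·m². Taking the sense of the child's angular momentum as positive, L_{child} = m v R = (24.0)(3.18)(1.76) = 134.3 kg·m²/s.
L_i = −I_p ω_p + m v R = −(292.7)(6.93) + 134.3 = -1894 kg·m²/s.
After sticking, I_f = I_p + m R² = 292.7 + (24.0)(1.76)² = 367.1 kg·m².
ω_f = L_i / I_f = -1894 / 367.1 = -5.161 rad/s.

|ω_f| ≈ 5.16 rad/s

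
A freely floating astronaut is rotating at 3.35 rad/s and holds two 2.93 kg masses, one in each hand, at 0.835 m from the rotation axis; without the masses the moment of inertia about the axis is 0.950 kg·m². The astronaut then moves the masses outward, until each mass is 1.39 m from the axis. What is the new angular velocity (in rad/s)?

ω₂ ≈ 1.37 rad/s

Angular momentum about the spin axis is conserved since the torque about it is zero.
I₁ = 0.950 + 2(2.93)(0.835)² = 5.036 kg·m²; I₂ = 0.950 + 2(2.93)(1.39)² = 12.27 kg·m².
ω₂ = I₁ω₁ / I₂ = (5.036)(3.35 rad/s) / (12.27) = 1.375 rad/s.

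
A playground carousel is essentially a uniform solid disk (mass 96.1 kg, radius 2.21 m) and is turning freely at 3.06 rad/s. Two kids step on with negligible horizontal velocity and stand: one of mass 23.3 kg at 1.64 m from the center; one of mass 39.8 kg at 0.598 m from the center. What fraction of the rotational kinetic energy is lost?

The added mass arrives with no angular momentum about the center, and any external torque about the center is negligible, so the system's angular momentum is conserved.
I_p = ½(96.1)(2.21)² = 234.7 kg·m².
Added inertia Σmr² = (23.3)(1.64)² + (39.8)(0.598)² = 76.90 kg·m²; I_f = 234.7 + 76.90 = 311.6 kg·m².
ω_f = I_p ω_i / I_f = (234.7)(3.06) / 311.6 = 2.305 rad/s.
KE_i = ½(234.7)(3.060 rad/s)² = 1099 J; KE_f = ½(311.6)(2.305)² = 827.6 J.
Fraction lost = 0.2468.

fraction ≈ 0.247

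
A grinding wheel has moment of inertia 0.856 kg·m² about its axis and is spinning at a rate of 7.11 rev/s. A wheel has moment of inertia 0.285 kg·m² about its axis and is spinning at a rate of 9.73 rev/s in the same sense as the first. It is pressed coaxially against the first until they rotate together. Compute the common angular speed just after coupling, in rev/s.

|ω_f| ≈ 7.76 rev/s

No external torque acts about the common axis, so total angular momentum is conserved.
Taking A's sense as positive: L = (0.8560)(7.11) + (0.2850)(9.73) = 8.859 kg·m²·rev/s.
Combined I = 0.8560 + 0.2850 = 1.141 kg·m².
ω_f = L / I = 8.859 / 1.141 = 7.764 rev/s.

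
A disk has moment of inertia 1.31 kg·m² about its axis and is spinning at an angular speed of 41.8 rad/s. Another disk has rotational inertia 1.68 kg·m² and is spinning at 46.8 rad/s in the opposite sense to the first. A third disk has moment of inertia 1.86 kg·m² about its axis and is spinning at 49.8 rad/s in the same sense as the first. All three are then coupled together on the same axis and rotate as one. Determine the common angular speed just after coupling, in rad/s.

No external torque acts about the common axis, so total angular momentum is conserved.
Taking A's sense as positive: L = (1.310)(41.8) − (1.680)(46.8) + (1.860)(49.8) = 68.76 kg·m²·rad/s.
Combined I = 1.310 + 1.680 + 1.860 = 4.850 kg·m².
ω_f = L / I = 68.76 / 4.850 = 14.18 rad/s.

|ω_f| ≈ 14.2 rad/s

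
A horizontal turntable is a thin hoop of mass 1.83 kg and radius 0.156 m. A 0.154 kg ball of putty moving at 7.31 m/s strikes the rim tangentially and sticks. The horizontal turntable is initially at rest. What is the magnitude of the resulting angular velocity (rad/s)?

About the axle the impulsive forces during the collision are internal, so angular momentum about that axis is conserved.
I_p = (1.83)(0.156)² = 0.04453 kg·m². Taking the sense of the ball of putty's angular momentum as positive, L_{ball} = m v R = (0.154)(7.31)(0.156) = 0.1756 kg·m²/s.
L_i = 0 + 0.1756 = 0.1756 kg·m²/s.
After sticking, I_f = I_p + m R² = 0.04453 + (0.154)(0.156)² = 0.04828 kg·m².
ω_f = L_i / I_f = 0.1756 / 0.04828 = 3.637 rad/s.

|ω_f| ≈ 3.64 rad/s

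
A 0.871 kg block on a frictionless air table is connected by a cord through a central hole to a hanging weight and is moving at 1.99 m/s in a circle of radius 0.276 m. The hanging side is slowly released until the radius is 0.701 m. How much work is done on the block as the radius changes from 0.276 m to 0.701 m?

W ≈ -1.46 J

Central (radial) force ⇒ zero torque about the center ⇒ m v r is constant.
v₂ = v₁ r₁ / r₂ = (1.99)(0.276) / (0.701) = 0.7835 m/s.
W = ΔKE = ½m(v₂² − v₁²) = -1.457 J.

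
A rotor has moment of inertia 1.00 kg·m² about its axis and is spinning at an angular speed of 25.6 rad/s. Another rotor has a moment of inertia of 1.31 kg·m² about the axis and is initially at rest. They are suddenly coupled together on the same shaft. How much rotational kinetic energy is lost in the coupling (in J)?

ΔKE lost ≈ 186 J

No external torque acts about the common axis, so total angular momentum is conserved.
Taking A's sense as positive: L = (1.000)(25.6) = 25.60 kg·m²·rad/s.
Combined I = 1.000 + 1.310 = 2.310 kg·m².
ω_f = L / I = 25.60 / 2.310 = 11.08 rad/s.
KE_i = ½ΣIω² = 327.7 J; KE_f = ½(2.310)(11.08)² = 141.9 J.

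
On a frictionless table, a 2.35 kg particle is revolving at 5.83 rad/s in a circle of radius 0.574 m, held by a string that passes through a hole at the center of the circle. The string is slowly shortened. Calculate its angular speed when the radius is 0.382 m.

ω₂ ≈ 13.2 rad/s

No torque about the axis ⇒ m r₁² ω₁ = m r₂² ω₂.
ω₂ = ω₁ (r₁/r₂)² = (5.83)(0.574/0.382)² = 13.16 rad/s.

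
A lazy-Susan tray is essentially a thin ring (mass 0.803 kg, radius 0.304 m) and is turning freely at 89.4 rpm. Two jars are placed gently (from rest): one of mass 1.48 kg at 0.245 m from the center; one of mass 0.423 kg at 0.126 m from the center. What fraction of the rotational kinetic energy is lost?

No external torque acts about the center; L_before = L_after.
I_p = (0.803)(0.304)² = 0.07421 kg·m².
Added inertia Σmr² = (1.48)(0.245)² + (0.423)(0.126)² = 0.09555 kg·m²; I_f = 0.07421 + 0.09555 = 0.1698 kg·m².
ω_f = I_p ω_i / I_f = (0.07421)(89.4) / 0.1698 = 39.08 rpm.
KE_i = ½(0.07421)(9.362 rad/s)² = 3.252 J; KE_f = ½(0.1698)(4.092)² = 1.422 J.
Fraction lost = 0.5629.

fraction ≈ 0.563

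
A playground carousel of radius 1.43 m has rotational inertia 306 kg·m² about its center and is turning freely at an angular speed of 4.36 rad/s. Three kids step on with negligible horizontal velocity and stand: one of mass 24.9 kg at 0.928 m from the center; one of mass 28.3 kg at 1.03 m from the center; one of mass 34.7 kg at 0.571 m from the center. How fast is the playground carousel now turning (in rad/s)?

No external torque acts about the center; L_before = L_after.
Added inertia Σmr² = (24.9)(0.928)² + (28.3)(1.03)² + (34.7)(0.571)² = 62.78 kg·m²; I_f = 306.0 + 62.78 = 368.8 kg·m².
ω_f = I_p ω_i / I_f = (306.0)(4.36) / 368.8 = 3.618 rad/s.

ω_f ≈ 3.62 rad/s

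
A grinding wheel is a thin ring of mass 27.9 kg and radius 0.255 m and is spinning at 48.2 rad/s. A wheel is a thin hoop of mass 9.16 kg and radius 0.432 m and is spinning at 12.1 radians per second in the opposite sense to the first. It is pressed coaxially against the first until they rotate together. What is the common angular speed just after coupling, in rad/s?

No external torque acts about the common axis, so total angular momentum is conserved.
Moments of inertia: I_A = (27.9)(0.255)² = 1.814 kg·m²; I_B = (9.16)(0.432)² = 1.709 kg·m².
Taking A's sense as positive: L = (1.814)(48.2) − (1.709)(12.1) = 66.76 kg·m²·rad/s.
Combined I = 1.814 + 1.709 = 3.524 kg·m².
ω_f = L / I = 66.76 / 3.524 = 18.95 rad/s.

|ω_f| ≈ 18.9 rad/s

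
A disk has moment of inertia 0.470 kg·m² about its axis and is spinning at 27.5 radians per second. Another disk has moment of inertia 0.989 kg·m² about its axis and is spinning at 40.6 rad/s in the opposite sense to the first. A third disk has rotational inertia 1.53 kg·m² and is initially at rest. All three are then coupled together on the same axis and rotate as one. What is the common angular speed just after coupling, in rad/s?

The coupling torques are internal; angular momentum about the shared axis is conserved.
Taking A's sense as positive: L = (0.4700)(27.5) − (0.9890)(40.6) = -27.23 kg·m²·rad/s.
Combined I = 0.4700 + 0.9890 + 1.530 = 2.989 kg·m².
ω_f = L / I = -27.23 / 2.989 = -9.110 rad/s.

|ω_f| ≈ 9.11 rad/s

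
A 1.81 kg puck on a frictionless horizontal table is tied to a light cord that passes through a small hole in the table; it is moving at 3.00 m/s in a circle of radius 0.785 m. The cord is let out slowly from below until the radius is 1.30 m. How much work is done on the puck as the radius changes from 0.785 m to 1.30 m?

Central (radial) force ⇒ zero torque about the center ⇒ m v r is constant.
v₂ = v₁ r₁ / r₂ = (3.00)(0.785) / (1.30) = 1.812 m/s.
W = ΔKE = ½m(v₂² − v₁²) = -5.175 J.

W ≈ -5.18 J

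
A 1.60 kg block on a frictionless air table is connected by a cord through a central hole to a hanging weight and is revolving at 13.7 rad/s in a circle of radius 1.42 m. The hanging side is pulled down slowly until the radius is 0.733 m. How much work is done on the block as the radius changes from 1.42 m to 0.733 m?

No torque about the axis ⇒ m r₁² ω₁ = m r₂² ω₂.
ω₂ = ω₁ (r₁/r₂)² = (13.7)(1.42/0.733)² = 51.41 rad/s.
W = ΔKE = ½m(v₂² − v₁²) = 833.5 J.

W ≈ 833 J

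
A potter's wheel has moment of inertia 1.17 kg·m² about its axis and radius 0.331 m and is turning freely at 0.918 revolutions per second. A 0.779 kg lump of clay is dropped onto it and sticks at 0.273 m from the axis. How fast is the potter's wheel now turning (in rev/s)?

No external torque acts about the axis; L_before = L_after.
Added inertia Σmr² = (0.779)(0.273)² = 0.05806 kg·m²; I_f = 1.170 + 0.05806 = 1.228 kg·m².
ω_f = I_p ω_i / I_f = (1.170)(0.918) / 1.228 = 0.8746 rev/s.

ω_f ≈ 0.875 rev/s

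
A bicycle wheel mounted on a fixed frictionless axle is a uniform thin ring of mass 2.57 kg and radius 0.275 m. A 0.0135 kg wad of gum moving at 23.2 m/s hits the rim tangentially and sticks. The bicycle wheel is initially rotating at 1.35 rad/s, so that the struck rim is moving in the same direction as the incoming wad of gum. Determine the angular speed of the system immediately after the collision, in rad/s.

About the axle the impulsive forces during the collision are internal, so angular momentum about that axis is conserved.
I_p = (2.57)(0.275)² = 0.1944 kg·m². Taking the sense of the wad of gum's angular momentum as positive, L_{wad} = m v R = (0.0135)(23.2)(0.275) = 0.08613 kg·m²/s.
L_i = +I_p ω_p + m v R = +(0.1944)(1.35) + 0.08613 = 0.3485 kg·m²/s.
After sticking, I_f = I_p + m R² = 0.1944 + (0.0135)(0.275)² = 0.1954 kg·m².
ω_f = L_i / I_f = 0.3485 / 0.1954 = 1.784 rad/s.

|ω_f| ≈ 1.78 rad/s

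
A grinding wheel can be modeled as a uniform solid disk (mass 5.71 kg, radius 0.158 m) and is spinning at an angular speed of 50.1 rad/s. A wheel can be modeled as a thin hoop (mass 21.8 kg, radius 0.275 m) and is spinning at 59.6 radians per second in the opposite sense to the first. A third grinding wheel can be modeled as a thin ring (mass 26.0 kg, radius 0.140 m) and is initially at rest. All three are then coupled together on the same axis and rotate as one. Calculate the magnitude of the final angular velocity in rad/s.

|ω_f| ≈ 42.5 rad/s

The coupling torques are internal; angular momentum about the shared axis is conserved.
Moments of inertia: I_A = ½(5.71)(0.158)² = 0.07127 kg·m²; I_B = (21.8)(0.275)² = 1.649 kg·m²; I_C = (26.0)(0.140)² = 0.5096 kg·m².
Taking A's sense as positive: L = (0.07127)(50.1) − (1.649)(59.6) = -94.69 kg·m²·rad/s.
Combined I = 0.07127 + 1.649 + 0.5096 = 2.229 kg·m².
ω_f = L / I = -94.69 / 2.229 = -42.47 rad/s.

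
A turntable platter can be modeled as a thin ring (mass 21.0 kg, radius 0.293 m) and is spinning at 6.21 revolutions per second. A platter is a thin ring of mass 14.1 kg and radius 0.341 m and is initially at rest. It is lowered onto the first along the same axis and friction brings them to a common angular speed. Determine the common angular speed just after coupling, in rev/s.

The coupling torques are internal; angular momentum about the shared axis is conserved.
Moments of inertia: I_A = (21.0)(0.293)² = 1.803 kg·m²; I_B = (14.1)(0.341)² = 1.640 kg·m².
Taking A's sense as positive: L = (1.803)(6.21) = 11.20 kg·m²·rev/s.
Combined I = 1.803 + 1.640 = 3.442 kg·m².
ω_f = L / I = 11.20 / 3.442 = 3.252 rev/s.

|ω_f| ≈ 3.25 rev/s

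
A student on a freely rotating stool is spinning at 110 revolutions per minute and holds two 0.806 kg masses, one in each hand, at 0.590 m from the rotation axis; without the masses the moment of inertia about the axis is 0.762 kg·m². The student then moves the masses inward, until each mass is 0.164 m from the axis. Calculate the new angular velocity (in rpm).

ω₂ ≈ 181 rpm

With no external torque about the axis, L is conserved: I₁ω₁ = I₂ω₂.
I₁ = 0.762 + 2(0.806)(0.590)² = 1.323 kg·m²; I₂ = 0.762 + 2(0.806)(0.164)² = 0.8054 kg·m².
ω₂ = I₁ω₁ / I₂ = (1.323)(110 rpm) / (0.8054) = 180.7 rpm.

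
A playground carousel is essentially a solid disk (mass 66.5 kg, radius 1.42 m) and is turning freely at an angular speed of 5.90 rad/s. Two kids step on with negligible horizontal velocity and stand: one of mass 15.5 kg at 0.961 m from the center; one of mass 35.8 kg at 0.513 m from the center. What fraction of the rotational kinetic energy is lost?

The added mass arrives with no angular momentum about the center, and any external torque about the center is negligible, so the system's angular momentum is conserved.
I_p = ½(66.5)(1.42)² = 67.05 kg·m².
Added inertia Σmr² = (15.5)(0.961)² + (35.8)(0.513)² = 23.74 kg·m²; I_f = 67.05 + 23.74 = 90.78 kg·m².
ω_f = I_p ω_i / I_f = (67.05)(5.90) / 90.78 = 4.357 rad/s.
KE_i = ½(67.05)(5.900 rad/s)² = 1167 J; KE_f = ½(90.78)(4.357)² = 861.8 J.
Fraction lost = 0.2615.

fraction ≈ 0.261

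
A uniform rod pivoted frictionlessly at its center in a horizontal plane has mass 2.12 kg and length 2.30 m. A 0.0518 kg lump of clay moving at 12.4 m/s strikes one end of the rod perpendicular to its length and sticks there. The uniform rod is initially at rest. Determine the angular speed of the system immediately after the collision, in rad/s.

|ω_f| ≈ 0.736 rad/s

About the pivot the impulsive forces during the collision are internal, so angular momentum about that axis is conserved.
I_p = (1/12)(2.12)(2.30)² = 0.9346 kg·m². Taking the sense of the lump of clay's angular momentum as positive, L_{lump} = m v R = (0.0518)(12.4)(2.30/2) = 0.7387 kg·m²/s.
L_i = 0 + 0.7387 = 0.7387 kg·m²/s.
After sticking, I_f = I_p + m R² = 0.9346 + (0.0518)(2.30/2)² = 1.003 kg·m².
ω_f = L_i / I_f = 0.7387 / 1.003 = 0.7364 rad/s.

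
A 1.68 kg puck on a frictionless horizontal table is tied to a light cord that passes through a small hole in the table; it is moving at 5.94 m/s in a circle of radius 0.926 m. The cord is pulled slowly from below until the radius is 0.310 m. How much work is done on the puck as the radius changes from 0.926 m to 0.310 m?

W ≈ 235 J

The only horizontal force on the mass is along the cord (radial), so it exerts no torque about the hole and angular momentum m v r is conserved.
v₂ = v₁ r₁ / r₂ = (5.94)(0.926) / (0.310) = 17.74 m/s.
W = ΔKE = ½m(v₂² − v₁²) = 234.8 J.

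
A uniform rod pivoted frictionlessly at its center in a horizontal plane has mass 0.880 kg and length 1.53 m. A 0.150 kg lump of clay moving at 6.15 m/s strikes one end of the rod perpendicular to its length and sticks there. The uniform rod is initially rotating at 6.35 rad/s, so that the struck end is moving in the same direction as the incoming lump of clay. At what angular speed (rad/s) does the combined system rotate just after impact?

About the pivot the impulsive forces during the collision are internal, so angular momentum about that axis is conserved.
I_p = (1/12)(0.880)(1.53)² = 0.1717 kg·m². Taking the sense of the lump of clay's angular momentum as positive, L_{lump} = m v R = (0.150)(6.15)(1.53/2) = 0.7057 kg·m²/s.
L_i = +I_p ω_p + m v R = +(0.1717)(6.35) + 0.7057 = 1.796 kg·m²/s.
After sticking, I_f = I_p + m R² = 0.1717 + (0.150)(1.53/2)² = 0.2594 kg·m².
ω_f = L_i / I_f = 1.796 / 0.2594 = 6.922 rad/s.

|ω_f| ≈ 6.92 rad/s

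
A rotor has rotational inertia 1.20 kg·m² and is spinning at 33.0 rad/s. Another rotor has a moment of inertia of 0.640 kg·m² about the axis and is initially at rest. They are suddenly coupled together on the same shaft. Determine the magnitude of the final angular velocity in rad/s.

No external torque acts about the common axis, so total angular momentum is conserved.
Taking A's sense as positive: L = (1.200)(33.0) = 39.60 kg·m²·rad/s.
Combined I = 1.200 + 0.6400 = 1.840 kg·m².
ω_f = L / I = 39.60 / 1.840 = 21.52 rad/s.

|ω_f| ≈ 21.5 rad/s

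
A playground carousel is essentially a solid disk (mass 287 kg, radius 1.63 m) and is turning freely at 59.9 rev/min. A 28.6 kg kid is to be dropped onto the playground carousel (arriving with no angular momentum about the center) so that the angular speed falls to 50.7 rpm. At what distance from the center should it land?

r ≈ 1.56 m

No external torque acts about the center; L_before = L_after.
I_p = ½(287)(1.63)² = 381.3 kg·m².
I_p ω_i = (I_p + m r²) ω_f ⇒ m r² = I_p(ω_i/ω_f − 1) = 381.3(59.9/50.7 − 1) = 69.18 kg·m².
r = √(69.18/28.6) = 1.555 m.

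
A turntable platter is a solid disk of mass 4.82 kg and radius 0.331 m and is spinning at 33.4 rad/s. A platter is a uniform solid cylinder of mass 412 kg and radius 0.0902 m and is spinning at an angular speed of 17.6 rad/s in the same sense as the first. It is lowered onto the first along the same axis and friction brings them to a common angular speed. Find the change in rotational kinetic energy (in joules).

ΔKE ≈ -28.5 J

The coupling torques are internal; angular momentum about the shared axis is conserved.
Moments of inertia: I_A = ½(4.82)(0.331)² = 0.2640 kg·m²; I_B = ½(412)(0.0902)² = 1.676 kg·m².
Taking A's sense as positive: L = (0.2640)(33.4) + (1.676)(17.6) = 38.32 kg·m²·rad/s.
Combined I = 0.2640 + 1.676 = 1.940 kg·m².
ω_f = L / I = 38.32 / 1.940 = 19.75 rad/s.
KE_i = ½ΣIω² = 406.9 J; KE_f = ½(1.940)(19.75)² = 378.4 J.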